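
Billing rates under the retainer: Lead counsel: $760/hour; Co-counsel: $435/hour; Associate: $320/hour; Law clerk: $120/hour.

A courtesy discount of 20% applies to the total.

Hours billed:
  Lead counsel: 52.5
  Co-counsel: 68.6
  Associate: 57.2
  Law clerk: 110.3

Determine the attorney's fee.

$81,024.80

Lead counsel: 52.5 × $760 = $39,900.00
Co-counsel: 68.6 × $435 = $29,841.00
Associate: 57.2 × $320 = $18,304.00
Law clerk: 110.3 × $120 = $13,236.00
Subtotal: $101,281.00
Less 20% discount: −$20,256.20
Total: $101,281.00 − $20,256.20 = $81,024.80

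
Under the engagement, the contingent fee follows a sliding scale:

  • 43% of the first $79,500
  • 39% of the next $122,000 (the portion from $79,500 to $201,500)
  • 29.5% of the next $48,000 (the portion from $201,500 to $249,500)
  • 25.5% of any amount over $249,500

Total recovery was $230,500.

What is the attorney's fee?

$90,320.00

First $79,500 at 43% = $34,185.00
Next $122,000 at 39% = $47,580.00
Remaining $29,000 at 29.5% = $8,555.00
Fee: $34,185.00 + $47,580.00 + $8,555.00 = $90,320.00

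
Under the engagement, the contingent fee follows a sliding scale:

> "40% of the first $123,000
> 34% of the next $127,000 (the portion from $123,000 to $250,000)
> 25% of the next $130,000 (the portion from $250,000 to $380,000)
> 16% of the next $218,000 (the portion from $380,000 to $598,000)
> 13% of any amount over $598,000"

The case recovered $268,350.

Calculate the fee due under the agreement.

First $123,000 at 40% = $49,200.00
Next $127,000 at 34% = $43,180.00
Remaining $18,350 at 25% = $4,587.50
Fee: $49,200.00 + $43,180.00 + $4,587.50 = $96,967.50

$96,967.50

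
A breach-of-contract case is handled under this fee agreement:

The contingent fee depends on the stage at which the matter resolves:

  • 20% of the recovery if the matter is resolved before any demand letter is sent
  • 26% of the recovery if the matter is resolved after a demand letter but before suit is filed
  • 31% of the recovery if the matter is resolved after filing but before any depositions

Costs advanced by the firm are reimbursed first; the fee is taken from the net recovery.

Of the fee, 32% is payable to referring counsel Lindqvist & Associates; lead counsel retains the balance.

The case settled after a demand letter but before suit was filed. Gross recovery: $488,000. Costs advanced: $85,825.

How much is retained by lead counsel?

$71,104.54

Fee base (net of costs): $488,000 − $85,825 = $402,175
The matter settled after a demand letter but before suit was filed, so the 26% rate applies.
$402,175 × 26% = $104,565.50
Referral share: 32% of $104,565.50 = $33,460.96; lead counsel retains $104,565.50 − $33,460.96 = $71,104.54.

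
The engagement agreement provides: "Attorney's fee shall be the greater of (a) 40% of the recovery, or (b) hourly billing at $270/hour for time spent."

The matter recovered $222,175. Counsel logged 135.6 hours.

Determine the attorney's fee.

$88,870.00

(a) 40% of $222,175 = $88,870.00
(b) 135.6 × $270 = $36,612.00
The greater is (a): $88,870.00.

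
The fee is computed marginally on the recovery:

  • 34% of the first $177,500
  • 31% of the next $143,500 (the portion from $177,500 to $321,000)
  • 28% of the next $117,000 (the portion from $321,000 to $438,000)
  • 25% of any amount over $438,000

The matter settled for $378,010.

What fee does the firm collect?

First $177,500 at 34% = $60,350.00
Next $143,500 at 31% = $44,485.00
Remaining $57,010 at 28% = $15,962.80
Fee: $60,350.00 + $44,485.00 + $15,962.80 = $120,797.80

$120,797.80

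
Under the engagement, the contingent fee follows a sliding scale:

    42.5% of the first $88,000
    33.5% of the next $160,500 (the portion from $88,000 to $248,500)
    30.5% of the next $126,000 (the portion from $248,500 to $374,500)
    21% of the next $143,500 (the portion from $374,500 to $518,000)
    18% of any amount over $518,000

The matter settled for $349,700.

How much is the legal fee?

First $88,000 at 42.5% = $37,400.00
Next $160,500 at 33.5% = $53,767.50
Remaining $101,200 at 30.5% = $30,866.00
Fee: $37,400.00 + $53,767.50 + $30,866.00 = $122,033.50

$122,033.50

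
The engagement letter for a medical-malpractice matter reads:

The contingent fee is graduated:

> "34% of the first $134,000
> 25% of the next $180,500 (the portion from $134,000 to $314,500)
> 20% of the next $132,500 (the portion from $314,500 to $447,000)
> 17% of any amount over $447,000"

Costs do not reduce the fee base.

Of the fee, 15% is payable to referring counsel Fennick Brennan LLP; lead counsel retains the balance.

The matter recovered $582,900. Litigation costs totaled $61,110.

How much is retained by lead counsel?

$119,244.80

Fee base is the gross recovery, $582,900; costs are reimbursed separately.
First $134,000 at 34% = $45,560.00
Next $180,500 at 25% = $45,125.00
Next $132,500 at 20% = $26,500.00
Remaining $135,900 at 17% = $23,103.00
Fee: $45,560.00 + $45,125.00 + $26,500.00 + $23,103.00 = $140,288.00
Referral share: 15% of $140,288.00 = $21,043.20; lead counsel retains $140,288.00 − $21,043.20 = $119,244.80.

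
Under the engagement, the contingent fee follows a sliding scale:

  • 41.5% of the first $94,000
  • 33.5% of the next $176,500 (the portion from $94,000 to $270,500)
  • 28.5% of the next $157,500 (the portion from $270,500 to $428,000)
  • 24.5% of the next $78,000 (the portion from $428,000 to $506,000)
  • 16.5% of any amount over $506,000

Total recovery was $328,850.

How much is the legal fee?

First $94,000 at 41.5% = $39,010.00
Next $176,500 at 33.5% = $59,127.50
Remaining $58,350 at 28.5% = $16,629.75
Fee: $39,010.00 + $59,127.50 + $16,629.75 = $114,767.25

$114,767.25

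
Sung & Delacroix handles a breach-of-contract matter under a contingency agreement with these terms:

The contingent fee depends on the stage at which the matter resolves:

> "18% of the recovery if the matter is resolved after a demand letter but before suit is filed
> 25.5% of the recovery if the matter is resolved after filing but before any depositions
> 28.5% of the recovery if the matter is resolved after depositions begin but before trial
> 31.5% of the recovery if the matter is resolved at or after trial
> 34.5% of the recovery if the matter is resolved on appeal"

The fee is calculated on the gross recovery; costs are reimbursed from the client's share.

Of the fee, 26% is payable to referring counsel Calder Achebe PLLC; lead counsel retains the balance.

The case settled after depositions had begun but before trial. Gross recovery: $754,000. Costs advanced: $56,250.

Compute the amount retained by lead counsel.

Fee base is the gross recovery, $754,000; costs are reimbursed separately.
The matter settled after depositions had begun but before trial, so the 28.5% rate applies.
$754,000 × 28.5% = $214,890.00
Referral share: 26% of $214,890.00 = $55,871.40; lead counsel retains $214,890.00 − $55,871.40 = $159,018.60.

$159,018.60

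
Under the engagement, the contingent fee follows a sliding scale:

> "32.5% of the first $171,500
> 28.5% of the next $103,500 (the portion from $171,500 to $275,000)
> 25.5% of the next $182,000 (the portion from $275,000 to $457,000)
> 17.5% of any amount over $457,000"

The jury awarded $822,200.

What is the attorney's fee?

First $171,500 at 32.5% = $55,737.50
Next $103,500 at 28.5% = $29,497.50
Next $182,000 at 25.5% = $46,410.00
Remaining $365,200 at 17.5% = $63,910.00
Fee: $55,737.50 + $29,497.50 + $46,410.00 + $63,910.00 = $195,555.00

$195,555.00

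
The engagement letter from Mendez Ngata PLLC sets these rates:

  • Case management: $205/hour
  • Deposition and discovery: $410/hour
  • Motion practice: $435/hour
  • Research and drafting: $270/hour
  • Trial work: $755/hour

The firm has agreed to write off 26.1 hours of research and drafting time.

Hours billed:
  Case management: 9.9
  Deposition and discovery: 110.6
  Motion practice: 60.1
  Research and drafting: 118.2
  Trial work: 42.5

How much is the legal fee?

$130,473.50

Case management: 9.9 × $205 = $2,029.50
Deposition and discovery: 110.6 × $410 = $45,346.00
Motion practice: 60.1 × $435 = $26,143.50
Research and drafting: 118.2 × $270 = $31,914.00
Trial work: 42.5 × $755 = $32,087.50
Subtotal: $137,520.50
Write-off: 26.1 × $270 = $7,047.00
Total: $137,520.50 − $7,047.00 = $130,473.50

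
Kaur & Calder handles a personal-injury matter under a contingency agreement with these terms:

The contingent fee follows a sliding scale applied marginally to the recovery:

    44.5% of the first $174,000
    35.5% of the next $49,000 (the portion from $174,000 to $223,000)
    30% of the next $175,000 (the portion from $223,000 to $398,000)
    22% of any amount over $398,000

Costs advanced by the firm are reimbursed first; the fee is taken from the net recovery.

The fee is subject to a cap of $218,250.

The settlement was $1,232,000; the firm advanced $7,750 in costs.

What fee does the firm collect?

$218,250.00

Fee base (net of costs): $1,232,000 − $7,750 = $1,224,250
First $174,000 at 44.5% = $77,430.00
Next $49,000 at 35.5% = $17,395.00
Next $175,000 at 30% = $52,500.00
Remaining $826,250 at 22% = $181,775.00
Fee: $77,430.00 + $17,395.00 + $52,500.00 + $181,775.00 = $329,100.00
$329,100.00 exceeds the $218,250 cap, so the fee is capped at $218,250.00.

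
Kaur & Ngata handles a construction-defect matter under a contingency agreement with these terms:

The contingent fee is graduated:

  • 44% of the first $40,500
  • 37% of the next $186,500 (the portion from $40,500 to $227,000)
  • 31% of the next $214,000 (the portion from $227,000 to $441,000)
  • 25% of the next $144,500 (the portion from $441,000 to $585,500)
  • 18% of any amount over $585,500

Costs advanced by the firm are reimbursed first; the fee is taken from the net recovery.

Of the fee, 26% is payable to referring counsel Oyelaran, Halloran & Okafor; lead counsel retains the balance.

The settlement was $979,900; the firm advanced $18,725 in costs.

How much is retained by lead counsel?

$190,114.51

Fee base (net of costs): $979,900 − $18,725 = $961,175
First $40,500 at 44% = $17,820.00
Next $186,500 at 37% = $69,005.00
Next $214,000 at 31% = $66,340.00
Next $144,500 at 25% = $36,125.00
Remaining $375,675 at 18% = $67,621.50
Fee: $17,820.00 + $69,005.00 + $66,340.00 + $36,125.00 + $67,621.50 = $256,911.50
Referral share: 26% of $256,911.50 = $66,796.99; lead counsel retains $256,911.50 − $66,796.99 = $190,114.51.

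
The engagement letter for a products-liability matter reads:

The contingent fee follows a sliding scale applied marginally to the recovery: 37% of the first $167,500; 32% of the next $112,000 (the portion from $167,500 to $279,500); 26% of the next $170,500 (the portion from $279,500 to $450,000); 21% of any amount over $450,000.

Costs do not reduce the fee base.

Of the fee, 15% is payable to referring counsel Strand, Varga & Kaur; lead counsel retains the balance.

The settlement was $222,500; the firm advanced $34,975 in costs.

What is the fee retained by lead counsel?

Fee base is the gross recovery, $222,500; costs are reimbursed separately.
First $167,500 at 37% = $61,975.00
Remaining $55,000 at 32% = $17,600.00
Fee: $61,975.00 + $17,600.00 = $79,575.00
Referral share: 15% of $79,575.00 = $11,936.25; lead counsel retains $79,575.00 − $11,936.25 = $67,638.75.

$67,638.75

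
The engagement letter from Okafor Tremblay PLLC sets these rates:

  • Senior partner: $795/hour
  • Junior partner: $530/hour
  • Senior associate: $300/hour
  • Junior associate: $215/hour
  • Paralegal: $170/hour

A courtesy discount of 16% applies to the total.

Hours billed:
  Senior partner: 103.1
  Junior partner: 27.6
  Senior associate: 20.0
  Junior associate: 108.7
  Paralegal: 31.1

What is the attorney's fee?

Senior partner: 103.1 × $795 = $81,964.50
Junior partner: 27.6 × $530 = $14,628.00
Senior associate: 20.0 × $300 = $6,000.00
Junior associate: 108.7 × $215 = $23,370.50
Paralegal: 31.1 × $170 = $5,287.00
Subtotal: $131,250.00
Less 16% discount: −$21,000.00
Total: $131,250.00 − $21,000.00 = $110,250.00

$110,250.00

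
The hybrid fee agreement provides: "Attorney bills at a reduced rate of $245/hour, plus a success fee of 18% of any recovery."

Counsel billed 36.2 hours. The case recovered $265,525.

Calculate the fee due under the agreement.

Hourly: 36.2 × $245 = $8,869.00
Success fee: 18% of $265,525 = $47,794.50
Total: $8,869.00 + $47,794.50 = $56,663.50

$56,663.50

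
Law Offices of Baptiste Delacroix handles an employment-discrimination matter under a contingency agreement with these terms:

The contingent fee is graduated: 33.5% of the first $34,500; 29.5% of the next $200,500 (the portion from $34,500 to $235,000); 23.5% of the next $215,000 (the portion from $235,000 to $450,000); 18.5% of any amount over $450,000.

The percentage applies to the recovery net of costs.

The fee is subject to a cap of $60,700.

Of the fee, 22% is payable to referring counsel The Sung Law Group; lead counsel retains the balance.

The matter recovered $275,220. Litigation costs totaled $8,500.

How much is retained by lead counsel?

$47,346.00

Fee base (net of costs): $275,220 − $8,500 = $266,720
First $34,500 at 33.5% = $11,557.50
Next $200,500 at 29.5% = $59,147.50
Remaining $31,720 at 23.5% = $7,454.20
Fee: $11,557.50 + $59,147.50 + $7,454.20 = $78,159.20
$78,159.20 exceeds the $60,700 cap, so the fee is capped at $60,700.00.
Referral share: 22% of $60,700.00 = $13,354.00; lead counsel retains $60,700.00 − $13,354.00 = $47,346.00.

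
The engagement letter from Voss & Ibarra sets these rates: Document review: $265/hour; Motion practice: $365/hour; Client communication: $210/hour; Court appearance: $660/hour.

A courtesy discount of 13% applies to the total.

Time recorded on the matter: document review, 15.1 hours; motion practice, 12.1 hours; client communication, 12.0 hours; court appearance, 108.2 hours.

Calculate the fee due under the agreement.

$71,644.50

Document review: 15.1 × $265 = $4,001.50
Motion practice: 12.1 × $365 = $4,416.50
Client communication: 12.0 × $210 = $2,520.00
Court appearance: 108.2 × $660 = $71,412.00
Subtotal: $82,350.00
Less 13% discount: −$10,705.50
Total: $82,350.00 − $10,705.50 = $71,644.50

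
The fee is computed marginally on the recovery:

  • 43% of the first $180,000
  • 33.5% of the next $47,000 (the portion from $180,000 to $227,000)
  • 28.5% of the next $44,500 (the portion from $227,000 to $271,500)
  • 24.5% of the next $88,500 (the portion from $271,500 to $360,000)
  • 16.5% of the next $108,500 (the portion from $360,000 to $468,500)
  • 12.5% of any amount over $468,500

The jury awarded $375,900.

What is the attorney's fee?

$130,133.50

First $180,000 at 43% = $77,400.00
Next $47,000 at 33.5% = $15,745.00
Next $44,500 at 28.5% = $12,682.50
Next $88,500 at 24.5% = $21,682.50
Remaining $15,900 at 16.5% = $2,623.50
Fee: $77,400.00 + $15,745.00 + $12,682.50 + $21,682.50 + $2,623.50 = $130,133.50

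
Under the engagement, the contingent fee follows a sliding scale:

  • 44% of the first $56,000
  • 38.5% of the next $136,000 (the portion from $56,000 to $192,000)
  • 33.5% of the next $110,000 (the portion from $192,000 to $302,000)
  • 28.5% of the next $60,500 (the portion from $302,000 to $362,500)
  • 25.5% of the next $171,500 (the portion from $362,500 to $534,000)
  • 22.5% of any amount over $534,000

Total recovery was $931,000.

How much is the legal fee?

$264,150.00

First $56,000 at 44% = $24,640.00
Next $136,000 at 38.5% = $52,360.00
Next $110,000 at 33.5% = $36,850.00
Next $60,500 at 28.5% = $17,242.50
Next $171,500 at 25.5% = $43,732.50
Remaining $397,000 at 22.5% = $89,325.00
Fee: $24,640.00 + $52,360.00 + $36,850.00 + $17,242.50 + $43,732.50 + $89,325.00 = $264,150.00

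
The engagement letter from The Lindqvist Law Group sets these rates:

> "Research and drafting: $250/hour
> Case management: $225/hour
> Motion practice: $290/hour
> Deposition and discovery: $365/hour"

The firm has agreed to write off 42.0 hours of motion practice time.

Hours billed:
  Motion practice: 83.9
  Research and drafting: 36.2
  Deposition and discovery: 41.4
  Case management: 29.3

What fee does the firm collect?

Research and drafting: 36.2 × $250 = $9,050.00
Case management: 29.3 × $225 = $6,592.50
Motion practice: 83.9 × $290 = $24,331.00
Deposition and discovery: 41.4 × $365 = $15,111.00
Subtotal: $55,084.50
Write-off: 42.0 × $290 = $12,180.00
Total: $55,084.50 − $12,180.00 = $42,904.50

$42,904.50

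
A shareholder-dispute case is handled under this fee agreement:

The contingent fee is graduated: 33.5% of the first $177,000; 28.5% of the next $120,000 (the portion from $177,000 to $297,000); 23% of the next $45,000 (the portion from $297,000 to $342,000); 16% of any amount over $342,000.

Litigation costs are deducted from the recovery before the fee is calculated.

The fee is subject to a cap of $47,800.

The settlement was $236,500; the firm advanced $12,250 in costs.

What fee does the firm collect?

Fee base (net of costs): $236,500 − $12,250 = $224,250
First $177,000 at 33.5% = $59,295.00
Remaining $47,250 at 28.5% = $13,466.25
Fee: $59,295.00 + $13,466.25 = $72,761.25
$72,761.25 exceeds the $47,800 cap, so the fee is capped at $47,800.00.

$47,800.00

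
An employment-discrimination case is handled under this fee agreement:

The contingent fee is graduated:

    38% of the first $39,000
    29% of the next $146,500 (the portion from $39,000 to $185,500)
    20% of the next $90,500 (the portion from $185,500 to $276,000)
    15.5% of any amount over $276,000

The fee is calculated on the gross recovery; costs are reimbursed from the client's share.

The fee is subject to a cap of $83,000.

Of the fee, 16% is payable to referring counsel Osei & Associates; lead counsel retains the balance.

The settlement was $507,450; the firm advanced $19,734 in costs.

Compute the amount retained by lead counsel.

$69,720.00

Fee base is the gross recovery, $507,450; costs are reimbursed separately.
First $39,000 at 38% = $14,820.00
Next $146,500 at 29% = $42,485.00
Next $90,500 at 20% = $18,100.00
Remaining $231,450 at 15.5% = $35,874.75
Fee: $14,820.00 + $42,485.00 + $18,100.00 + $35,874.75 = $111,279.75
$111,279.75 exceeds the $83,000 cap, so the fee is capped at $83,000.00.
Referral share: 16% of $83,000.00 = $13,280.00; lead counsel retains $83,000.00 − $13,280.00 = $69,720.00.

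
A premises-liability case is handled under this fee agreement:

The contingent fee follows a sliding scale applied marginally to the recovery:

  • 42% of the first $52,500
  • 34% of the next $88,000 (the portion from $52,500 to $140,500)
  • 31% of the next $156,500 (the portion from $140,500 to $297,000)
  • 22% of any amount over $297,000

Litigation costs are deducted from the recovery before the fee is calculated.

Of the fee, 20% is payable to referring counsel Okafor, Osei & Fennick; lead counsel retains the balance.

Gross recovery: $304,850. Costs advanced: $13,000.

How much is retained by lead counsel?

Fee base (net of costs): $304,850 − $13,000 = $291,850
First $52,500 at 42% = $22,050.00
Next $88,000 at 34% = $29,920.00
Remaining $151,350 at 31% = $46,918.50
Fee: $22,050.00 + $29,920.00 + $46,918.50 = $98,888.50
Referral share: 20% of $98,888.50 = $19,777.70; lead counsel retains $98,888.50 − $19,777.70 = $79,110.80.

$79,110.80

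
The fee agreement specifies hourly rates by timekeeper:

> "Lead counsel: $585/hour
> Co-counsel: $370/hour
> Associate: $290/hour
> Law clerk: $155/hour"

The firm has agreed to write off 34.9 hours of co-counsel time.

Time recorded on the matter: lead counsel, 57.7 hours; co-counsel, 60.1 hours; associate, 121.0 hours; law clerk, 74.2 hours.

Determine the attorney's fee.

Lead counsel: 57.7 × $585 = $33,754.50
Co-counsel: 60.1 × $370 = $22,237.00
Associate: 121.0 × $290 = $35,090.00
Law clerk: 74.2 × $155 = $11,501.00
Subtotal: $102,582.50
Write-off: 34.9 × $370 = $12,913.00
Total: $102,582.50 − $12,913.00 = $89,669.50

$89,669.50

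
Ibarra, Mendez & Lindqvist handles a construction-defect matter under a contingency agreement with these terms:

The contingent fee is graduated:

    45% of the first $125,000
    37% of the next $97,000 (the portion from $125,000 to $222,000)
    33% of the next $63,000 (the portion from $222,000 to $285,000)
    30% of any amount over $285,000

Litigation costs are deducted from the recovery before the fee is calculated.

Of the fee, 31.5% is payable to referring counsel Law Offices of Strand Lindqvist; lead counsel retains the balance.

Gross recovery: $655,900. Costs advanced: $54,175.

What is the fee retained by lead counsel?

$142,444.04

Fee base (net of costs): $655,900 − $54,175 = $601,725
First $125,000 at 45% = $56,250.00
Next $97,000 at 37% = $35,890.00
Next $63,000 at 33% = $20,790.00
Remaining $316,725 at 30% = $95,017.50
Fee: $56,250.00 + $35,890.00 + $20,790.00 + $95,017.50 = $207,947.50
Referral share: 31.5% of $207,947.50 = $65,503.46; lead counsel retains $207,947.50 − $65,503.46 = $142,444.04.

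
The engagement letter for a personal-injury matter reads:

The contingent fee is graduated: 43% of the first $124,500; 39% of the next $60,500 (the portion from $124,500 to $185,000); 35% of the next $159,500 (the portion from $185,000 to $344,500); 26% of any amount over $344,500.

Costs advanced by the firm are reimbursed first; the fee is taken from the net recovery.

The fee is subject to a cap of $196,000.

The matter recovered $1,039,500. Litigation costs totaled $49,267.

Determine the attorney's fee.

Fee base (net of costs): $1,039,500 − $49,267 = $990,233
First $124,500 at 43% = $53,535.00
Next $60,500 at 39% = $23,595.00
Next $159,500 at 35% = $55,825.00
Remaining $645,733 at 26% = $167,890.58
Fee: $53,535.00 + $23,595.00 + $55,825.00 + $167,890.58 = $300,845.58
$300,845.58 exceeds the $196,000 cap, so the fee is capped at $196,000.00.

$196,000.00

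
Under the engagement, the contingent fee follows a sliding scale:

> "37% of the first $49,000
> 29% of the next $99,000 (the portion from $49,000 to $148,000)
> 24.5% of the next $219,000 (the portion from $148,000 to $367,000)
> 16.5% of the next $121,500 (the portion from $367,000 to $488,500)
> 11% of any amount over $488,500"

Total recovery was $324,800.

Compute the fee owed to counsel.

$90,156.00

First $49,000 at 37% = $18,130.00
Next $99,000 at 29% = $28,710.00
Remaining $176,800 at 24.5% = $43,316.00
Fee: $18,130.00 + $28,710.00 + $43,316.00 = $90,156.00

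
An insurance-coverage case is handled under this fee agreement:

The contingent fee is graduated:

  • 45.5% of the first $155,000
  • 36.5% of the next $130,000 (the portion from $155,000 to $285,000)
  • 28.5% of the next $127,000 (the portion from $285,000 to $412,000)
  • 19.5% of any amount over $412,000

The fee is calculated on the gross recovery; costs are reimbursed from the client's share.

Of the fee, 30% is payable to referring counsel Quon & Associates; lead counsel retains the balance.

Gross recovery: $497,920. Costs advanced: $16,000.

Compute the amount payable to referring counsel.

Fee base is the gross recovery, $497,920; costs are reimbursed separately.
First $155,000 at 45.5% = $70,525.00
Next $130,000 at 36.5% = $47,450.00
Next $127,000 at 28.5% = $36,195.00
Remaining $85,920 at 19.5% = $16,754.40
Fee: $70,525.00 + $47,450.00 + $36,195.00 + $16,754.40 = $170,924.40
Referral share: 30% of $170,924.40 = $51,277.32; lead counsel retains $170,924.40 − $51,277.32 = $119,647.08.

$51,277.32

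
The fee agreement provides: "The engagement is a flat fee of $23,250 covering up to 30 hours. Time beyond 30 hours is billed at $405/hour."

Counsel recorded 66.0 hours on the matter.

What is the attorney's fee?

Flat fee: $23,250.00
Excess hours: 66.0 − 30 = 36.0
Overrun: 36.0 × $405 = $14,580.00
Total: $23,250.00 + $14,580.00 = $37,830.00

$37,830.00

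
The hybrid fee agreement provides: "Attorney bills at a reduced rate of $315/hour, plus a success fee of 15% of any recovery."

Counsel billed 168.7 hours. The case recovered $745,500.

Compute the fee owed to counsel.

$164,965.50

Hourly: 168.7 × $315 = $53,140.50
Success fee: 15% of $745,500 = $111,825.00
Total: $53,140.50 + $111,825.00 = $164,965.50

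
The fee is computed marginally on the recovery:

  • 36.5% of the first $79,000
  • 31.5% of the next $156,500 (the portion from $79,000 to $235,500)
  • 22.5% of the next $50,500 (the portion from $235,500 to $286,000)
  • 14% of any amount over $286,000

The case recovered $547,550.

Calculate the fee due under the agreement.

$126,112.00

First $79,000 at 36.5% = $28,835.00
Next $156,500 at 31.5% = $49,297.50
Next $50,500 at 22.5% = $11,362.50
Remaining $261,550 at 14% = $36,617.00
Fee: $28,835.00 + $49,297.50 + $11,362.50 + $36,617.00 = $126,112.00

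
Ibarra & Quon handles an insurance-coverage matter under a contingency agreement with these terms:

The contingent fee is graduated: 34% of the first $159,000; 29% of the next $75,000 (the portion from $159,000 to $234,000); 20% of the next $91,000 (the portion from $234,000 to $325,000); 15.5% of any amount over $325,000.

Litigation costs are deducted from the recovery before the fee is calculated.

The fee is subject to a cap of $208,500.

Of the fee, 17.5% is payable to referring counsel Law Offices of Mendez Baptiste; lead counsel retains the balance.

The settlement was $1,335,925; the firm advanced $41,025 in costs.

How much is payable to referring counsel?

Fee base (net of costs): $1,335,925 − $41,025 = $1,294,900
First $159,000 at 34% = $54,060.00
Next $75,000 at 29% = $21,750.00
Next $91,000 at 20% = $18,200.00
Remaining $969,900 at 15.5% = $150,334.50
Fee: $54,060.00 + $21,750.00 + $18,200.00 + $150,334.50 = $244,344.50
$244,344.50 exceeds the $208,500 cap, so the fee is capped at $208,500.00.
Referral share: 17.5% of $208,500.00 = $36,487.50; lead counsel retains $208,500.00 − $36,487.50 = $172,012.50.

$36,487.50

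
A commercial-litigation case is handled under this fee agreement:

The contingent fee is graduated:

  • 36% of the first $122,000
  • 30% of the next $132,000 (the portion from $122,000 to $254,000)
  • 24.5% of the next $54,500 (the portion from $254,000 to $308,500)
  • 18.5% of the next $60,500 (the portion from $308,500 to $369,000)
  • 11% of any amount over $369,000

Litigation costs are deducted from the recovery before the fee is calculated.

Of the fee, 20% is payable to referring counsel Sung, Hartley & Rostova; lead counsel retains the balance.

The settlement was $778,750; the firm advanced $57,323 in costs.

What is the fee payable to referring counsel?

$29,366.39

Fee base (net of costs): $778,750 − $57,323 = $721,427
First $122,000 at 36% = $43,920.00
Next $132,000 at 30% = $39,600.00
Next $54,500 at 24.5% = $13,352.50
Next $60,500 at 18.5% = $11,192.50
Remaining $352,427 at 11% = $38,766.97
Fee: $43,920.00 + $39,600.00 + $13,352.50 + $11,192.50 + $38,766.97 = $146,831.97
Referral share: 20% of $146,831.97 = $29,366.39; lead counsel retains $146,831.97 − $29,366.39 = $117,465.58.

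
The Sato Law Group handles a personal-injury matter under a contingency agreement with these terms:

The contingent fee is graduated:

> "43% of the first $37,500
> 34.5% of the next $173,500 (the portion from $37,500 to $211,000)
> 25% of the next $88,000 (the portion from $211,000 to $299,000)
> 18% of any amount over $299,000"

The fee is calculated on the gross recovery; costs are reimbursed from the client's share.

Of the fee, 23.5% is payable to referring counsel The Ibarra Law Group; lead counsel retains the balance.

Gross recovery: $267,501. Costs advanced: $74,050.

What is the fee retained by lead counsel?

$68,932.43

Fee base is the gross recovery, $267,501; costs are reimbursed separately.
First $37,500 at 43% = $16,125.00
Next $173,500 at 34.5% = $59,857.50
Remaining $56,501 at 25% = $14,125.25
Fee: $16,125.00 + $59,857.50 + $14,125.25 = $90,107.75
Referral share: 23.5% of $90,107.75 = $21,175.32; lead counsel retains $90,107.75 − $21,175.32 = $68,932.43.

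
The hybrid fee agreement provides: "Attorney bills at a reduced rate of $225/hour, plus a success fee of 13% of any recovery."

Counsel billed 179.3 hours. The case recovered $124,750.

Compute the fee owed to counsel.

$56,560.00

Hourly: 179.3 × $225 = $40,342.50
Success fee: 13% of $124,750 = $16,217.50
Total: $40,342.50 + $16,217.50 = $56,560.00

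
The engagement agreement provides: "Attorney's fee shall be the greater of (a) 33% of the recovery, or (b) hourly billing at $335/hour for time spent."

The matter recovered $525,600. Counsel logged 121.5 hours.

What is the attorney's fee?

$173,448.00

(a) 33% of $525,600 = $173,448.00
(b) 121.5 × $335 = $40,702.50
The greater is (a): $173,448.00.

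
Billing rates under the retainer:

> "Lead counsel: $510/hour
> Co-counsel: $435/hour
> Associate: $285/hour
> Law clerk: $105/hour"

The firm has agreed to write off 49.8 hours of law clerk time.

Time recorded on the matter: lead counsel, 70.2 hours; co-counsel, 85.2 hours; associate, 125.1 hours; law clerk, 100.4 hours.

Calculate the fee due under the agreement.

Lead counsel: 70.2 × $510 = $35,802.00
Co-counsel: 85.2 × $435 = $37,062.00
Associate: 125.1 × $285 = $35,653.50
Law clerk: 100.4 × $105 = $10,542.00
Subtotal: $119,059.50
Write-off: 49.8 × $105 = $5,229.00
Total: $119,059.50 − $5,229.00 = $113,830.50

$113,830.50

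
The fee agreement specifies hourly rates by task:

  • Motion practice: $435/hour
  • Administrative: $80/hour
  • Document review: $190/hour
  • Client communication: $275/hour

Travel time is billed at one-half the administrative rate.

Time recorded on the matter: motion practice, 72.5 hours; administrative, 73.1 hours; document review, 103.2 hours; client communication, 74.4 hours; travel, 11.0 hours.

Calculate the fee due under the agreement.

$77,893.50

Motion practice: 72.5 × $435 = $31,537.50
Administrative: 73.1 × $80 = $5,848.00
Document review: 103.2 × $190 = $19,608.00
Client communication: 74.4 × $275 = $20,460.00
Subtotal: $31,537.50 + $5,848.00 + $19,608.00 + $20,460.00 = $77,453.50
Travel: 11.0 × ($80 ÷ 2) = 11.0 × $40.00 = $440.00
Total: $77,453.50 + $440.00 = $77,893.50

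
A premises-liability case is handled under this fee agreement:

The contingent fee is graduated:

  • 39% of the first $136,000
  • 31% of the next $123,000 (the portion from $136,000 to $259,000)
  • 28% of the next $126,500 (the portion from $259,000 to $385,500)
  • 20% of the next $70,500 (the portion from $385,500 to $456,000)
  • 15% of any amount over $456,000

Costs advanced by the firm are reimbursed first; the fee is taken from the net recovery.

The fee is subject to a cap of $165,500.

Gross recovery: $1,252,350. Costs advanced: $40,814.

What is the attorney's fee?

Fee base (net of costs): $1,252,350 − $40,814 = $1,211,536
First $136,000 at 39% = $53,040.00
Next $123,000 at 31% = $38,130.00
Next $126,500 at 28% = $35,420.00
Next $70,500 at 20% = $14,100.00
Remaining $755,536 at 15% = $113,330.40
Fee: $53,040.00 + $38,130.00 + $35,420.00 + $14,100.00 + $113,330.40 = $254,020.40
$254,020.40 exceeds the $165,500 cap, so the fee is capped at $165,500.00.

$165,500.00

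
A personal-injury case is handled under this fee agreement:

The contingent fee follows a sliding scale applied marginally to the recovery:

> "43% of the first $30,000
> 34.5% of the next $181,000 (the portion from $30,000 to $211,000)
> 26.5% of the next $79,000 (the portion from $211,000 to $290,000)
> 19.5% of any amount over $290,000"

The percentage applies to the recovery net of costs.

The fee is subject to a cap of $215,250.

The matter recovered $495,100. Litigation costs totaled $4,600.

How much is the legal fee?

$135,377.50

Fee base (net of costs): $495,100 − $4,600 = $490,500
First $30,000 at 43% = $12,900.00
Next $181,000 at 34.5% = $62,445.00
Next $79,000 at 26.5% = $20,935.00
Remaining $200,500 at 19.5% = $39,097.50
Fee: $12,900.00 + $62,445.00 + $20,935.00 + $39,097.50 = $135,377.50
$135,377.50 is under the $215,250 cap.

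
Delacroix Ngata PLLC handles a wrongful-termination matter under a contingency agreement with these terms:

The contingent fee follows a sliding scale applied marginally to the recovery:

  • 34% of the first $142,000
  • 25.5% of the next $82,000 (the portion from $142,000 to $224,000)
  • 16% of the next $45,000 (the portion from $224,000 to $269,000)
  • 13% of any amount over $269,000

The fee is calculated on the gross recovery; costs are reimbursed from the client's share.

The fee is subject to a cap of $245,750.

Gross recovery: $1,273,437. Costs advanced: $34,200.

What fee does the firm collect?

Fee base is the gross recovery, $1,273,437; costs are reimbursed separately.
First $142,000 at 34% = $48,280.00
Next $82,000 at 25.5% = $20,910.00
Next $45,000 at 16% = $7,200.00
Remaining $1,004,437 at 13% = $130,576.81
Fee: $48,280.00 + $20,910.00 + $7,200.00 + $130,576.81 = $206,966.81
$206,966.81 is under the $245,750 cap.

$206,966.81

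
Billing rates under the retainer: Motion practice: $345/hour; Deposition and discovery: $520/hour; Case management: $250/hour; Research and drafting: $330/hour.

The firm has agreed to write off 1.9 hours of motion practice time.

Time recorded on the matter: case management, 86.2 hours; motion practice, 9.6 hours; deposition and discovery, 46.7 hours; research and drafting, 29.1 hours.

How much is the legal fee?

Motion practice: 9.6 × $345 = $3,312.00
Deposition and discovery: 46.7 × $520 = $24,284.00
Case management: 86.2 × $250 = $21,550.00
Research and drafting: 29.1 × $330 = $9,603.00
Subtotal: $58,749.00
Write-off: 1.9 × $345 = $655.50
Total: $58,749.00 − $655.50 = $58,093.50

$58,093.50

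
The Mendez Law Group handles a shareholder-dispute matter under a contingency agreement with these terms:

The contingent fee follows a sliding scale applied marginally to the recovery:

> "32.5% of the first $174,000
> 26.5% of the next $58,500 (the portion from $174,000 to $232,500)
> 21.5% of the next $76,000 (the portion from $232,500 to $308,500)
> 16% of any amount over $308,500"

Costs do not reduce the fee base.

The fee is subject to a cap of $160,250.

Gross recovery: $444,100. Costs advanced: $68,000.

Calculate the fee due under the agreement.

Fee base is the gross recovery, $444,100; costs are reimbursed separately.
First $174,000 at 32.5% = $56,550.00
Next $58,500 at 26.5% = $15,502.50
Next $76,000 at 21.5% = $16,340.00
Remaining $135,600 at 16% = $21,696.00
Fee: $56,550.00 + $15,502.50 + $16,340.00 + $21,696.00 = $110,088.50
$110,088.50 is under the $160,250 cap.

$110,088.50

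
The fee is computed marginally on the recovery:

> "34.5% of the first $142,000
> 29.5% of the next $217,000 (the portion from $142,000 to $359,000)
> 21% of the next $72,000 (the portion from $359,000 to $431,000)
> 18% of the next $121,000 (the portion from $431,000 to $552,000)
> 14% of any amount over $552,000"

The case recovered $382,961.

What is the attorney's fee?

First $142,000 at 34.5% = $48,990.00
Next $217,000 at 29.5% = $64,015.00
Remaining $23,961 at 21% = $5,031.81
Fee: $48,990.00 + $64,015.00 + $5,031.81 = $118,036.81

$118,036.81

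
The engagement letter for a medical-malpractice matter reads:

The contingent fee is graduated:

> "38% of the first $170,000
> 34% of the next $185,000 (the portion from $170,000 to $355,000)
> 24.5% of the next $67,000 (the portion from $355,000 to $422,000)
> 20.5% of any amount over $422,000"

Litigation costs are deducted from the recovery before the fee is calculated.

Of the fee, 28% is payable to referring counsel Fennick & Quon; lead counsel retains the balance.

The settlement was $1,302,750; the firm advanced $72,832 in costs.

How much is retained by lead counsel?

$222,867.50

Fee base (net of costs): $1,302,750 − $72,832 = $1,229,918
First $170,000 at 38% = $64,600.00
Next $185,000 at 34% = $62,900.00
Next $67,000 at 24.5% = $16,415.00
Remaining $807,918 at 20.5% = $165,623.19
Fee: $64,600.00 + $62,900.00 + $16,415.00 + $165,623.19 = $309,538.19
Referral share: 28% of $309,538.19 = $86,670.69; lead counsel retains $309,538.19 − $86,670.69 = $222,867.50.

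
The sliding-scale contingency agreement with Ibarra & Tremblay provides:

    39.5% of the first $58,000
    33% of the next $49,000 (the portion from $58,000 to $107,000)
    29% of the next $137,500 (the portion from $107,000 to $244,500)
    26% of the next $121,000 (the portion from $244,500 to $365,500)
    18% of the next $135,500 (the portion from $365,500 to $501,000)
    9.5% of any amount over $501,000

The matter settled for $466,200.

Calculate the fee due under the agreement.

$128,541.00

First $58,000 at 39.5% = $22,910.00
Next $49,000 at 33% = $16,170.00
Next $137,500 at 29% = $39,875.00
Next $121,000 at 26% = $31,460.00
Remaining $100,700 at 18% = $18,126.00
Fee: $22,910.00 + $16,170.00 + $39,875.00 + $31,460.00 + $18,126.00 = $128,541.00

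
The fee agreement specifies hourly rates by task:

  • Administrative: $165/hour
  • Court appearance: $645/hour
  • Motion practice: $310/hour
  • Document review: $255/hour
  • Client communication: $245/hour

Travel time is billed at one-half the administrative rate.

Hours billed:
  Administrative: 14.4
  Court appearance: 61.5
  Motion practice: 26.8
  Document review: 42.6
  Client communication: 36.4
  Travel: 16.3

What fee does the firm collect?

$71,477.25

Administrative: 14.4 × $165 = $2,376.00
Court appearance: 61.5 × $645 = $39,667.50
Motion practice: 26.8 × $310 = $8,308.00
Document review: 42.6 × $255 = $10,863.00
Client communication: 36.4 × $245 = $8,918.00
Subtotal: $2,376.00 + $39,667.50 + $8,308.00 + $10,863.00 + $8,918.00 = $70,132.50
Travel: 16.3 × ($165 ÷ 2) = 16.3 × $82.50 = $1,344.75
Total: $70,132.50 + $1,344.75 = $71,477.25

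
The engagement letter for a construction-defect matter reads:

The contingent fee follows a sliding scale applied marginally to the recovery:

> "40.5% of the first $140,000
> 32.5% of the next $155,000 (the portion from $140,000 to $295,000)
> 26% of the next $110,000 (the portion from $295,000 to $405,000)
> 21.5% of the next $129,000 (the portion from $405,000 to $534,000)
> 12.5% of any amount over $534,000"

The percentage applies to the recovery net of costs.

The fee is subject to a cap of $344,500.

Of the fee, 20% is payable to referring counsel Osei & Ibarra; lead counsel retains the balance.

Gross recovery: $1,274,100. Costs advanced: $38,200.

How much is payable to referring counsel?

$50,229.50

Fee base (net of costs): $1,274,100 − $38,200 = $1,235,900
First $140,000 at 40.5% = $56,700.00
Next $155,000 at 32.5% = $50,375.00
Next $110,000 at 26% = $28,600.00
Next $129,000 at 21.5% = $27,735.00
Remaining $701,900 at 12.5% = $87,737.50
Fee: $56,700.00 + $50,375.00 + $28,600.00 + $27,735.00 + $87,737.50 = $251,147.50
$251,147.50 is under the $344,500 cap.
Referral share: 20% of $251,147.50 = $50,229.50; lead counsel retains $251,147.50 − $50,229.50 = $200,918.00.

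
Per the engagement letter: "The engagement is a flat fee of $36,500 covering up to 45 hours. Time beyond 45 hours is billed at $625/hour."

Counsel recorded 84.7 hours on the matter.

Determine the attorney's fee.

$61,312.50

Flat fee: $36,500.00
Excess hours: 84.7 − 45 = 39.7
Overrun: 39.7 × $625 = $24,812.50
Total: $36,500.00 + $24,812.50 = $61,312.50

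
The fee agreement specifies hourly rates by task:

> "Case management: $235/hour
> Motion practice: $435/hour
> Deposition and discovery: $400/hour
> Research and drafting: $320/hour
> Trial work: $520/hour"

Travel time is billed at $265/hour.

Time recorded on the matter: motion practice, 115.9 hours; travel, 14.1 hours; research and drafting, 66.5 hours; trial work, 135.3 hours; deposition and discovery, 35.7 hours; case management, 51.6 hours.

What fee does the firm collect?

$172,195.00

Case management: 51.6 × $235 = $12,126.00
Motion practice: 115.9 × $435 = $50,416.50
Deposition and discovery: 35.7 × $400 = $14,280.00
Research and drafting: 66.5 × $320 = $21,280.00
Trial work: 135.3 × $520 = $70,356.00
Subtotal: $12,126.00 + $50,416.50 + $14,280.00 + $21,280.00 + $70,356.00 = $168,458.50
Travel: 14.1 × $265 = $3,736.50
Total: $168,458.50 + $3,736.50 = $172,195.00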